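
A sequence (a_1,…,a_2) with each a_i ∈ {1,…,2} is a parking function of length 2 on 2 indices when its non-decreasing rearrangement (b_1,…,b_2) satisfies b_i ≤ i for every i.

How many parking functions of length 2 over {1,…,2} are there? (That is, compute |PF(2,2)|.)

3

#PF = (2+1−2)·(2+1)^{2−1} = 1×3 = 3 (Pollak)
One tuple (1,1) → sorted (1,1): b_i ≤ i ∀i, a PF.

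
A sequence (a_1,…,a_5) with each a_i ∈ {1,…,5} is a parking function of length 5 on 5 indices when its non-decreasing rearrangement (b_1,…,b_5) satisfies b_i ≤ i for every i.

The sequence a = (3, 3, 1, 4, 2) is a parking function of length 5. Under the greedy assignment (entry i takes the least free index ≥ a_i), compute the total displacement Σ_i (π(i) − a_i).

Σπ = 15 ({1..5} each once); Σa = 3+3+1+4+2 = 13; disp = 15−13 = 2.

2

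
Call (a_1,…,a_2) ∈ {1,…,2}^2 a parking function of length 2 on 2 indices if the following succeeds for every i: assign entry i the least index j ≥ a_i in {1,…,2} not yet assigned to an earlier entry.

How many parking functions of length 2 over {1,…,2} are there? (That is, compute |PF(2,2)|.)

#PF = (3−2)·3^(2−1) = 1·3 = 3 [KW]
Example (2,1) → sorted (1,2): b_i ≤ i ∀i, a PF.

3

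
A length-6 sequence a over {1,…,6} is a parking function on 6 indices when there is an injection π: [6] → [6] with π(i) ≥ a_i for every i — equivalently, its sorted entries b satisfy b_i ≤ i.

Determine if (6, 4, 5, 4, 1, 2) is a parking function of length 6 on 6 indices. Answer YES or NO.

NO

Rearranged: b = (1, 2, 4, 4, 5, 6).
  b_1=1 ≤ 1
  b_2=2 ≤ 2
  b_3=4 > 3
  fails at i=3 ⇒ NO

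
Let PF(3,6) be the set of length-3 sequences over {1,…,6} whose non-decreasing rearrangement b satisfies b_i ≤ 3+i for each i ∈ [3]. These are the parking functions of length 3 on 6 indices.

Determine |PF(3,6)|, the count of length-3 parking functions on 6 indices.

196

|PF(3,6)| = (6+1−3)·(6+1)^{3−1} = 4·49 = 196
Check (3,4,3) → sorted (3,3,4): b_i ≤ 3+i ∀i, a PF.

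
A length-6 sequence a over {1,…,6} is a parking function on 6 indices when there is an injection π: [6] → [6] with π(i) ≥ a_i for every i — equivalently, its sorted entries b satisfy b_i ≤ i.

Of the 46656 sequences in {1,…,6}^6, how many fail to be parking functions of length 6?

|PF(6,6)| = (6+1−6)·(6+1)^{6−1} = 1·16807 = 16807 [KW]
E.g. (5,6,3,3,4,4) → sorted (3,3,4,4,5,6): b_1=3>1, not a PF.
So 46656 − 16807 = 29849 fail.

29849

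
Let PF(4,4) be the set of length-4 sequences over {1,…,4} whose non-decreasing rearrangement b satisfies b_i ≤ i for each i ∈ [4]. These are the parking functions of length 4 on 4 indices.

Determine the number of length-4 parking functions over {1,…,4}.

#PF = (4+1−4)·(4+1)^{4−1} = 1 · 125 = 125 (Konheim–Weiss)
Example (1,4,3,1) → sorted (1,1,3,4): b_i ≤ i ∀i, a PF.

125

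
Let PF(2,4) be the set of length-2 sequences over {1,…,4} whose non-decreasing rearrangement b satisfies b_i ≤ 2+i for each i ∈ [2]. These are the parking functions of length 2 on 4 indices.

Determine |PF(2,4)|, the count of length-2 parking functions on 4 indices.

|PF| = 3·5^1 = 3 · 5 = 15 (Pollak)
One tuple (4,2) → sorted (2,4): b_i ≤ 2+i ∀i, a PF.

15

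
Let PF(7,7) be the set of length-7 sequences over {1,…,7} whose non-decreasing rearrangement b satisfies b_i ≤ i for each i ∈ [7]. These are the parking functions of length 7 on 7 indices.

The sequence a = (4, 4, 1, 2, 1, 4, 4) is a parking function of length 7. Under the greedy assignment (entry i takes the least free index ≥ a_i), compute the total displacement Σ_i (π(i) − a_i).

Σπ(i) = 1+…+7 = 28; Σa = 4+4+1+2+1+4+4 = 20; disp = 28−20 = 8.

8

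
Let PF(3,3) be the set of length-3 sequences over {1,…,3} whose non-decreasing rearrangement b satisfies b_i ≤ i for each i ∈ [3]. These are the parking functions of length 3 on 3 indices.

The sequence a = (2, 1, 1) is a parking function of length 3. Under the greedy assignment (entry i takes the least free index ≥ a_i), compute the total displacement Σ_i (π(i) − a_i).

Σπ = 6 ({1..3} each once); Σa = 2+1+1 = 4; disp = 6−4 = 2.

2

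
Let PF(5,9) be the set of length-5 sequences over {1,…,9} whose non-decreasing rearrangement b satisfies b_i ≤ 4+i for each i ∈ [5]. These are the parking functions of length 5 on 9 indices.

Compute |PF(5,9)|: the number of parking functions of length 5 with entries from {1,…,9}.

#PF = (9−5+1)·(9+1)^(5−1) = 5×10000 = 50000
Check (1,5,9,4,7) → sorted (1,4,5,7,9): b_i ≤ 4+i ∀i, a PF.

50000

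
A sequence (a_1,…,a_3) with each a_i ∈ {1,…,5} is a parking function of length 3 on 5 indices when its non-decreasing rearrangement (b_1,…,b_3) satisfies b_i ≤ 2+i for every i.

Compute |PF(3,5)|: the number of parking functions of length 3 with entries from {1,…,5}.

108

|PF| = (6−3)·6^(3−1) = 3×36 = 108 (Pollak)
One tuple (1,2,2) → sorted (1,2,2): b_i ≤ 2+i ∀i, a PF.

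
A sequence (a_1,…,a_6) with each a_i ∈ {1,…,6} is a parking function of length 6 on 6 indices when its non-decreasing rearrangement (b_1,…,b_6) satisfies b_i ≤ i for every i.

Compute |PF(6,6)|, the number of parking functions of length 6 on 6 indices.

16807

Count = 1·7^5 = 1 · 16807 = 16807 (Konheim–Weiss)
Check (2,1,5,3,2,1) → sorted (1,1,2,2,3,5): b_i ≤ i ∀i, a PF.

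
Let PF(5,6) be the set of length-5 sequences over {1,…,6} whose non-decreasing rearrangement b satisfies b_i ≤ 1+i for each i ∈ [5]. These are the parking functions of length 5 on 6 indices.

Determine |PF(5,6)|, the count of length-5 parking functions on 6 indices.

4802

#PF = (6+1−5)·(6+1)^{5−1} = 2 · 2401 = 4802 [KW]
Check (2,2,3,4,5) → sorted (2,2,3,4,5): b_i ≤ 1+i ∀i, a PF.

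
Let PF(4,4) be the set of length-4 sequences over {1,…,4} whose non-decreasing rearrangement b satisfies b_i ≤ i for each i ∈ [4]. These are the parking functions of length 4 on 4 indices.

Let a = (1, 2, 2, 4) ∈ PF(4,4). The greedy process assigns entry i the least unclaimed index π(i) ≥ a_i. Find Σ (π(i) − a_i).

Σπ(i) = 1+…+4 = 10; Σa = 1+2+2+4 = 9; disp = 10−9 = 1.

1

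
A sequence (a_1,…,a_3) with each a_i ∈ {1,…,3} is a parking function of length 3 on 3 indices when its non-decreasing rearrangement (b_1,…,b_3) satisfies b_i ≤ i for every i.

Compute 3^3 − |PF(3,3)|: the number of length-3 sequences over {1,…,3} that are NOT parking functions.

11

|PF| = (3−3+1)·(3+1)^(3−1) = 1·16 = 16
Check (3,2,3) → sorted (2,3,3): b_1=2>1, not a PF.
So 27 − 16 = 11 fail.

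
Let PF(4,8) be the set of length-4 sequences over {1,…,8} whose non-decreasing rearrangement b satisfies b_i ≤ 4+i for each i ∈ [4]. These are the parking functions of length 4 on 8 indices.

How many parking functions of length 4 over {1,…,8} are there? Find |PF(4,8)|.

#PF = (9−4)·9^(4−1) = 5 · 729 = 3645 (Pollak)
Check (5,4,2,7) → sorted (2,4,5,7): b_i ≤ 4+i ∀i, a PF.

3645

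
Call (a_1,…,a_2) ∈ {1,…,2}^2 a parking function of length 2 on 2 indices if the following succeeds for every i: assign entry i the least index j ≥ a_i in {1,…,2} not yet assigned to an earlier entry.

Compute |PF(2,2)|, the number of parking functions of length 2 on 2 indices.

3

#PF = (2−2+1)·(2+1)^(2−1) = 1 · 3 = 3 [KW]
Example (2,1) → sorted (1,2): b_i ≤ i ∀i, a PF.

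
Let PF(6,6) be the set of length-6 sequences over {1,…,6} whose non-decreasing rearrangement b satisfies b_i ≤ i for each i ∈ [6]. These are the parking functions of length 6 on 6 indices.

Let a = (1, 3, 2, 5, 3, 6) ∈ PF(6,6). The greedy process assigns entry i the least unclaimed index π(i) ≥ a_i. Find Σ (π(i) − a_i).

Σπ = 6·7/2 = 21 (π permutes [6]); Σa = 1+3+2+5+3+6 = 20; disp = 21−20 = 1.

1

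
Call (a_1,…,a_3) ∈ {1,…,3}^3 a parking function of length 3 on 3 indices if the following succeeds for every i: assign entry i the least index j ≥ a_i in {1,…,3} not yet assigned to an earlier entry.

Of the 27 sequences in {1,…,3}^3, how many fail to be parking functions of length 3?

11

|PF(3,3)| = 1·4^2 = 1×16 = 16 [KW]
E.g. (3,3,2) → sorted (2,3,3): b_1=2>1, not a PF.
Total 27; non-PF = 27−16 = 11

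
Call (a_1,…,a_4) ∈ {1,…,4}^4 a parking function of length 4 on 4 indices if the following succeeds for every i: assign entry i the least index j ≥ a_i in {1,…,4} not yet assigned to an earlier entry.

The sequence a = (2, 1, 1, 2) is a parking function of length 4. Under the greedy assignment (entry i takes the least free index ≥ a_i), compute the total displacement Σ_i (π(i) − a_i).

Σπ(i) = 1+…+4 = 10; Σa = 2+1+1+2 = 6; disp = 10−6 = 4.

4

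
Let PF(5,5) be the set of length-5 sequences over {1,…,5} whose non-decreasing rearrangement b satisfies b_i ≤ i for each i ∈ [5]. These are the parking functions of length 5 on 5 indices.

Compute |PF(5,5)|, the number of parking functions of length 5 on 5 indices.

1296

|PF(5,5)| = (5−5+1)·(5+1)^(5−1) = 1 · 1296 = 1296 [KW]
E.g. (1,5,3,2,1) → sorted (1,1,2,3,5): b_i ≤ i ∀i, a PF.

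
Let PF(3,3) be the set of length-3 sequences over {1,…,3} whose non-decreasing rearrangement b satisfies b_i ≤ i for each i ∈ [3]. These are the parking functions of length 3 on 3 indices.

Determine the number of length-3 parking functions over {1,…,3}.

|PF| = (3+1−3)·(3+1)^{3−1} = 1×16 = 16
Check (2,2,1) → sorted (1,2,2): b_i ≤ i ∀i, a PF.

16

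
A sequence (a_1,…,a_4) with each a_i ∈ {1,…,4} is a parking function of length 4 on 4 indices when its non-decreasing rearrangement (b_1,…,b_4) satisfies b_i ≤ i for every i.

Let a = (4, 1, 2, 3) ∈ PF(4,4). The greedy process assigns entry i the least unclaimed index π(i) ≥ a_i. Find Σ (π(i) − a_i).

Σπ = 4·5/2 = 10 (π permutes [4]); Σa = 4+1+2+3 = 10; disp = 10−10 = 0.

0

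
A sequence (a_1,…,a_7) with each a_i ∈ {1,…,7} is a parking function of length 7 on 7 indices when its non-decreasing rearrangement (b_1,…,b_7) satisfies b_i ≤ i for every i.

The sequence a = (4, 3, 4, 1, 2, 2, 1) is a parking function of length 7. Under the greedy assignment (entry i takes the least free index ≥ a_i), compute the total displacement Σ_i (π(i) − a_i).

11

Σπ(i) = 1+…+7 = 28; Σa = 4+3+4+1+2+2+1 = 17; disp = 28−17 = 11.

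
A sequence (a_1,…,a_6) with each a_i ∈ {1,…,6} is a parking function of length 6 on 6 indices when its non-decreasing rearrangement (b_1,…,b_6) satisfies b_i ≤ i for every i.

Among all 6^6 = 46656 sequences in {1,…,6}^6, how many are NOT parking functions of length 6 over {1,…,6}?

|PF(6,6)| = (6−6+1)·(6+1)^(6−1) = 1·16807 = 16807
Check (4,4,5,1,6,6) → sorted (1,4,4,5,6,6): b_2=4>2, not a PF.
6^6 − 16807 = 46656 − 16807 = 29849

29849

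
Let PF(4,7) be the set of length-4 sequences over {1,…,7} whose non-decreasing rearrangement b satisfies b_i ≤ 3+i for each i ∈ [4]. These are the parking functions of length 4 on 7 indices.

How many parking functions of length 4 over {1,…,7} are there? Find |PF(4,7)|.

Count = (8−4)·8^(4−1) = 4·512 = 2048 (Pollak)
One tuple (4,1,1,5) → sorted (1,1,4,5): b_i ≤ 3+i ∀i, a PF.

2048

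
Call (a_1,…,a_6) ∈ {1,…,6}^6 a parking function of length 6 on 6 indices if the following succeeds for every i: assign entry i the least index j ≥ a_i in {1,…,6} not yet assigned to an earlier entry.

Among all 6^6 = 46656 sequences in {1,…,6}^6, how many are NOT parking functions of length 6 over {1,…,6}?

#PF = (6+1−6)·(6+1)^{6−1} = 1×16807 = 16807 (Pollak)
Check (6,6,6,4,1,5) → sorted (1,4,5,6,6,6): b_2=4>2, not a PF.
Total 46656; non-PF = 46656−16807 = 29849

29849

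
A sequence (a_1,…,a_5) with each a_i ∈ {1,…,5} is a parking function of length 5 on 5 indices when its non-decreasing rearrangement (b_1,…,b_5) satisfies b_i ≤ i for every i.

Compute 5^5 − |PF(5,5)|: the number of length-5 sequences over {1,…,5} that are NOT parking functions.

Count = 1·6^4 = 1 · 1296 = 1296 (Pollak)
Check (2,5,2,4,4) → sorted (2,2,4,4,5): b_1=2>1, not a PF.
5^5 − 1296 = 3125 − 1296 = 1829

1829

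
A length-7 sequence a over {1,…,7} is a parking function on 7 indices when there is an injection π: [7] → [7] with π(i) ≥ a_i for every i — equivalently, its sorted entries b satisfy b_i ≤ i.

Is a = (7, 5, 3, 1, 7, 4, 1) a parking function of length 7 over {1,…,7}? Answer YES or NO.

NO

Rearranged: b = (1, 1, 3, 4, 5, 7, 7).
  b_1=1 ≤ 1
  b_2=1 ≤ 2
  b_3=3 ≤ 3
  b_4=4 ≤ 4
  b_5=5 ≤ 5
  b_6=7 > 6
  fails at i=6 ⇒ NO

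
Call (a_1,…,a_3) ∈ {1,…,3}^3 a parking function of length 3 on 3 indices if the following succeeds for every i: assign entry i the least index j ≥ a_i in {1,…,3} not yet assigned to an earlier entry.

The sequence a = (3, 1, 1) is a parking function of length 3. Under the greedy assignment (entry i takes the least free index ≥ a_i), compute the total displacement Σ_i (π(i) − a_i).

1

Σπ = 3·4/2 = 6 (π permutes [3]); Σa = 3+1+1 = 5; disp = 6−5 = 1.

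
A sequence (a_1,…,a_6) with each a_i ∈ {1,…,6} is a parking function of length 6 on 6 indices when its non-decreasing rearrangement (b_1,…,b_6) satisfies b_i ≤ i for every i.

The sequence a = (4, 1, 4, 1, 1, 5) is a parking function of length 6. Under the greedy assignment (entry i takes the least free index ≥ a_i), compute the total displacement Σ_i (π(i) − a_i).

Σπ(i) = 1+…+6 = 21; Σa = 4+1+4+1+1+5 = 16; disp = 21−16 = 5.

5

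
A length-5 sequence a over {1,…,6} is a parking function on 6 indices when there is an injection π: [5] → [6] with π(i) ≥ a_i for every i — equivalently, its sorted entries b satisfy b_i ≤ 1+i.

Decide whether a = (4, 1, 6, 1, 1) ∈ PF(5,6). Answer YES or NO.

YES

Sorted: b = (1, 1, 1, 4, 6).
  b_1=1 ≤ 2
  b_2=1 ≤ 3
  b_3=1 ≤ 4
  b_4=4 ≤ 5
  b_5=6 ≤ 6
All bounds hold ⇒ YES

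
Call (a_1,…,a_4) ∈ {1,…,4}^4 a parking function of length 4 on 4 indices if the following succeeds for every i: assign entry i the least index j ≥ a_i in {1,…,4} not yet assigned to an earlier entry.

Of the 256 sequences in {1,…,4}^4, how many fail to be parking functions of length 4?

131

Count = (4+1−4)·(4+1)^{4−1} = 1 · 125 = 125
E.g. (2,4,4,3) → sorted (2,3,4,4): b_1=2>1, not a PF.
4^4 − 125 = 256 − 125 = 131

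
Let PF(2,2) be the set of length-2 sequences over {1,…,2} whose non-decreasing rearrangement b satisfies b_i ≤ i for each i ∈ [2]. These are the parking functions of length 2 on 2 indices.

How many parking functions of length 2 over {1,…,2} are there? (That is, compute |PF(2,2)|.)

|PF(2,2)| = (3−2)·3^(2−1) = 1 · 3 = 3 (Pollak)
One tuple (2,1) → sorted (1,2): b_i ≤ i ∀i, a PF.

3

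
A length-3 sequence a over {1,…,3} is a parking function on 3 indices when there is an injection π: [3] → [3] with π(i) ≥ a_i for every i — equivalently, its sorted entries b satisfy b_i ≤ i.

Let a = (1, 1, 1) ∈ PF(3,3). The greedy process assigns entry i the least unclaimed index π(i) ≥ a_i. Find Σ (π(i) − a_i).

3

Σπ = 6 ({1..3} each once); Σa = 1+1+1 = 3; disp = 6−3 = 3.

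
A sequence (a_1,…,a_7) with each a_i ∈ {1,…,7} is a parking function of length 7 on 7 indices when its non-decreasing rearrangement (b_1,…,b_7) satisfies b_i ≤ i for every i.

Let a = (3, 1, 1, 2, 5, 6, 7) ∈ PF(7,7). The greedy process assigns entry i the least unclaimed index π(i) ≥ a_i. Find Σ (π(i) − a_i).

3

Σπ = 7·8/2 = 28 (π permutes [7]); Σa = 3+1+1+2+5+6+7 = 25; disp = 28−25 = 3.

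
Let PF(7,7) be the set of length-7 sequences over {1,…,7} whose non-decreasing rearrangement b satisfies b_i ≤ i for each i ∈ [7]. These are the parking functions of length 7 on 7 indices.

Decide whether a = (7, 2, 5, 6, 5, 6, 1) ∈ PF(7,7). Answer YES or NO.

Order a: b = (1, 2, 5, 5, 6, 6, 7).
  b_1=1 ≤ 1
  b_2=2 ≤ 2
  b_3=5 > 3
  fails at i=3 ⇒ NO

NO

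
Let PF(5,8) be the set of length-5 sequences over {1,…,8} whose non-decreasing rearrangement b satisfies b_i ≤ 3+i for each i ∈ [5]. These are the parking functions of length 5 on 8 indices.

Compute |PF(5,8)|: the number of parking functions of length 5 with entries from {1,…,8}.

26244

|PF(5,8)| = 4·9^4 = 4×6561 = 26244
Example (3,4,3,8,2) → sorted (2,3,3,4,8): b_i ≤ 3+i ∀i, a PF.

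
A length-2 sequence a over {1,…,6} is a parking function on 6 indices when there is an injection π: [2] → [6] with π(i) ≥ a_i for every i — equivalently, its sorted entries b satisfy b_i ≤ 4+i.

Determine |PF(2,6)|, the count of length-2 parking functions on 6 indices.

Count = (6+1−2)·(6+1)^{2−1} = 5 · 7 = 35 (Pollak)
One tuple (5,6) → sorted (5,6): b_i ≤ 4+i ∀i, a PF.

35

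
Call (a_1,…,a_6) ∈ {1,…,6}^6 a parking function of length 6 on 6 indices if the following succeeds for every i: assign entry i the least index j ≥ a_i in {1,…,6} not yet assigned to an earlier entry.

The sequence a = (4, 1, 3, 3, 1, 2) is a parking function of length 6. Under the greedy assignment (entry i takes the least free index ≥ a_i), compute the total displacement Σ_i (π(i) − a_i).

Σπ(i) = 1+…+6 = 21; Σa = 4+1+3+3+1+2 = 14; disp = 21−14 = 7.

7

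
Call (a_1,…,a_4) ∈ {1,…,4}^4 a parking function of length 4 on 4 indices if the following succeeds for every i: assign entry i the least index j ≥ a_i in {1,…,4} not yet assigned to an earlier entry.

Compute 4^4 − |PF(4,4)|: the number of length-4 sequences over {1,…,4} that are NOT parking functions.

131

Count = 1·5^3 = 1 · 125 = 125
E.g. (2,4,4,2) → sorted (2,2,4,4): b_1=2>1, not a PF.
Total 256; non-PF = 256−125 = 131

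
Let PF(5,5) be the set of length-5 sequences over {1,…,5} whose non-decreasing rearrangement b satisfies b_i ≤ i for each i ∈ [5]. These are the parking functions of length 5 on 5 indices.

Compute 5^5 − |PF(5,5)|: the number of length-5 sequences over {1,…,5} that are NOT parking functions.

1829

Count = (6−5)·6^(5−1) = 1 · 1296 = 1296
E.g. (5,3,5,5,5) → sorted (3,5,5,5,5): b_1=3>1, not a PF.
5^5 − 1296 = 3125 − 1296 = 1829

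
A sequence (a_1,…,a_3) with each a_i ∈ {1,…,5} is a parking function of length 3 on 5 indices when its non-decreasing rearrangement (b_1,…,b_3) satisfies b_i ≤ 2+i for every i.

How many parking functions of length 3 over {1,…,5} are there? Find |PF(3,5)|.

108

#PF = (5−3+1)·(5+1)^(3−1) = 3·36 = 108 (Pollak)
One tuple (5,1,4) → sorted (1,4,5): b_i ≤ 2+i ∀i, a PF.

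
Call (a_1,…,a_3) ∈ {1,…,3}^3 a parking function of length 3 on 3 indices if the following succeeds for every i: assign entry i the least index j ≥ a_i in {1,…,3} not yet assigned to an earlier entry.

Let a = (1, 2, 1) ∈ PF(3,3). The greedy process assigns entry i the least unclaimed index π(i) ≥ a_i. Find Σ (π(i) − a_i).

2

Σπ = 3·4/2 = 6 (π permutes [3]); Σa = 1+2+1 = 4; disp = 6−4 = 2.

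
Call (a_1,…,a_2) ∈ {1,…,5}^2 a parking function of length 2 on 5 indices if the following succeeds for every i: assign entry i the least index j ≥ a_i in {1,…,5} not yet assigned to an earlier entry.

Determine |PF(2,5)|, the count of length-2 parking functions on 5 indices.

#PF = (5−2+1)·(5+1)^(2−1) = 4·6 = 24 [KW]
E.g. (3,4) → sorted (3,4): b_i ≤ 3+i ∀i, a PF.

24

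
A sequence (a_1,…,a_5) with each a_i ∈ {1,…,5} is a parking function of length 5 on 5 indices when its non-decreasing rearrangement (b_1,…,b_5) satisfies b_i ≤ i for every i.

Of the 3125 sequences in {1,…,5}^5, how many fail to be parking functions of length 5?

|PF(5,5)| = (6−5)·6^(5−1) = 1 · 1296 = 1296 (Pollak)
E.g. (3,3,4,5,4) → sorted (3,3,4,4,5): b_1=3>1, not a PF.
5^5 − 1296 = 3125 − 1296 = 1829

1829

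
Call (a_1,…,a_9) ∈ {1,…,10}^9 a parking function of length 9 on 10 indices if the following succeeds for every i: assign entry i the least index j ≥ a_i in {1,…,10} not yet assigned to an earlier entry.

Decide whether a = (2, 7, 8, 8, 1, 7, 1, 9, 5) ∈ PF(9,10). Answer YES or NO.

Rearranged: b = (1, 1, 2, 5, 7, 7, 8, 8, 9).
  b_1=1 ≤ 2
  b_2=1 ≤ 3
  b_3=2 ≤ 4
  b_4=5 ≤ 5
  b_5=7 > 6
  fails at i=5 ⇒ NO

NO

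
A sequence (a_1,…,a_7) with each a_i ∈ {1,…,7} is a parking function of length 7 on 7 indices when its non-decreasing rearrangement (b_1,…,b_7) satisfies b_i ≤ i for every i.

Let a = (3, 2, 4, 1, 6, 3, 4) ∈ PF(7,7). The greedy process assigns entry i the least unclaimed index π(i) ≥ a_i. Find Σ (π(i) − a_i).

5

Σπ(i) = 1+…+7 = 28; Σa = 3+2+4+1+6+3+4 = 23; disp = 28−23 = 5.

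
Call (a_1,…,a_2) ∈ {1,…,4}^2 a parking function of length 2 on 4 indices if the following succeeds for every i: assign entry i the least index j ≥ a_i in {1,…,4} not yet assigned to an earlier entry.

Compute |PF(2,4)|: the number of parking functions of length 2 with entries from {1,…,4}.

15

|PF(2,4)| = 3·5^1 = 3×5 = 15 (Pollak)
E.g. (1,3) → sorted (1,3): b_i ≤ 2+i ∀i, a PF.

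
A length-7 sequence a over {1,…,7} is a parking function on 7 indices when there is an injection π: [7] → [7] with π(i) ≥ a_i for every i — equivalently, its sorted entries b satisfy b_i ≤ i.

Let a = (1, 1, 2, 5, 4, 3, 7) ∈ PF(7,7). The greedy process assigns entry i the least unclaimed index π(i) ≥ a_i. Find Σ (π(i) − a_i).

5

Σπ(i) = 1+…+7 = 28; Σa = 1+1+2+5+4+3+7 = 23; disp = 28−23 = 5.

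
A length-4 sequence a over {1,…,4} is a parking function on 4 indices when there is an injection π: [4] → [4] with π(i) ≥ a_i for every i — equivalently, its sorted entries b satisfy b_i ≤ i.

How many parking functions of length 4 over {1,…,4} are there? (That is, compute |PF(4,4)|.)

125

#PF = (4+1−4)·(4+1)^{4−1} = 1×125 = 125 (Pollak)
Example (4,3,1,2) → sorted (1,2,3,4): b_i ≤ i ∀i, a PF.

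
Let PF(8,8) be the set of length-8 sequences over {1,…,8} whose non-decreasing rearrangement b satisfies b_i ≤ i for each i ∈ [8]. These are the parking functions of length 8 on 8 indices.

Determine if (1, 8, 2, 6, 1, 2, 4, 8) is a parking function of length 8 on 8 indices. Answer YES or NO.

Rearranged: b = (1, 1, 2, 2, 4, 6, 8, 8).
  b_1=1 ≤ 1
  b_2=1 ≤ 2
  b_3=2 ≤ 3
  b_4=2 ≤ 4
  b_5=4 ≤ 5
  b_6=6 ≤ 6
  b_7=8 > 7
  fails at i=7 ⇒ NO

NO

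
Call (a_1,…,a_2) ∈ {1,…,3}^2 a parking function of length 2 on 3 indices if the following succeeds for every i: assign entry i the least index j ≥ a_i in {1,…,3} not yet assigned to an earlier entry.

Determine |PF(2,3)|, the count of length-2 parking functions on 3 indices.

8

|PF| = (4−2)·4^(2−1) = 2 · 4 = 8
One tuple (2,2) → sorted (2,2): b_i ≤ 1+i ∀i, a PF.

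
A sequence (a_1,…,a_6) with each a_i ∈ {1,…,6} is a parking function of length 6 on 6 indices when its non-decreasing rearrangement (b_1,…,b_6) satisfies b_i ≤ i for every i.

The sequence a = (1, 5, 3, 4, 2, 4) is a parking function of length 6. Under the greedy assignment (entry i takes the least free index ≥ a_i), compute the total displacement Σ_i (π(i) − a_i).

Σπ = 21 ({1..6} each once); Σa = 1+5+3+4+2+4 = 19; disp = 21−19 = 2.

2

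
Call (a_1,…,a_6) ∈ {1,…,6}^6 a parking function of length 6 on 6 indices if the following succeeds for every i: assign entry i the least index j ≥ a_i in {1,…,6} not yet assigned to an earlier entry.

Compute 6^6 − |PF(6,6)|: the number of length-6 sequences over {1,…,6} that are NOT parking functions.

Count = (7−6)·7^(6−1) = 1 · 16807 = 16807 (Pollak)
Check (3,6,3,3,6,6) → sorted (3,3,3,6,6,6): b_1=3>1, not a PF.
Total 46656; non-PF = 46656−16807 = 29849

29849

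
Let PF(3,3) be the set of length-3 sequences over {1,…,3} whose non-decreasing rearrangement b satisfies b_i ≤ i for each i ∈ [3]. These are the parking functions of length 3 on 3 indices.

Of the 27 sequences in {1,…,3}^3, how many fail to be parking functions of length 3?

|PF(3,3)| = (3−3+1)·(3+1)^(3−1) = 1·16 = 16 (Pollak)
One tuple (3,3,3) → sorted (3,3,3): b_1=3>1, not a PF.
Total 27; non-PF = 27−16 = 11

11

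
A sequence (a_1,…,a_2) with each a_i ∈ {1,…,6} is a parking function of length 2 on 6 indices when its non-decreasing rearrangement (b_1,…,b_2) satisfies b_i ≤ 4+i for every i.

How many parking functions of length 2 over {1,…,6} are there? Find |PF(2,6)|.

#PF = (6−2+1)·(6+1)^(2−1) = 5 · 7 = 35 (Pollak)
One tuple (5,4) → sorted (4,5): b_i ≤ 4+i ∀i, a PF.

35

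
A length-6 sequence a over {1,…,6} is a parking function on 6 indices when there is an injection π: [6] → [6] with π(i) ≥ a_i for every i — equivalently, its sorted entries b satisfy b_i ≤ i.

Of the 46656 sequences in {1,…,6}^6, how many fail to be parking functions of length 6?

29849

|PF| = (6+1−6)·(6+1)^{6−1} = 1×16807 = 16807 [KW]
E.g. (3,6,6,3,1,6) → sorted (1,3,3,6,6,6): b_2=3>2, not a PF.
So 46656 − 16807 = 29849 fail.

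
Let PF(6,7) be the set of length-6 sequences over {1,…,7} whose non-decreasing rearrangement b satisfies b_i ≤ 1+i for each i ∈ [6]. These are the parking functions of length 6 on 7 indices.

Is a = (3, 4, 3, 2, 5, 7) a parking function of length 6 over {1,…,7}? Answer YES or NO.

Order a: b = (2, 3, 3, 4, 5, 7).
  b_1=2 ≤ 2
  b_2=3 ≤ 3
  b_3=3 ≤ 4
  b_4=4 ≤ 5
  b_5=5 ≤ 6
  b_6=7 ≤ 7
All bounds hold ⇒ YES

YES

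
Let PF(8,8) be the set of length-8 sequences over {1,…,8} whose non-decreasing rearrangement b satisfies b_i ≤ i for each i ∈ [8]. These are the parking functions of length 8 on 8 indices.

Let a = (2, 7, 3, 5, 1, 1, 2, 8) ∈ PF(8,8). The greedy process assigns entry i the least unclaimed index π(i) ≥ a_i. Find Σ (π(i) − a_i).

7

Σπ = 8·9/2 = 36 (π permutes [8]); Σa = 2+7+3+5+1+1+2+8 = 29; disp = 36−29 = 7.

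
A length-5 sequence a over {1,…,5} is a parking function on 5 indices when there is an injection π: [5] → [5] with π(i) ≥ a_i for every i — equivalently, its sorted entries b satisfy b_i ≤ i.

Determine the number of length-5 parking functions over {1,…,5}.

1296

#PF = 1·6^4 = 1·1296 = 1296 [KW]
One tuple (3,5,1,4,1) → sorted (1,1,3,4,5): b_i ≤ i ∀i, a PF.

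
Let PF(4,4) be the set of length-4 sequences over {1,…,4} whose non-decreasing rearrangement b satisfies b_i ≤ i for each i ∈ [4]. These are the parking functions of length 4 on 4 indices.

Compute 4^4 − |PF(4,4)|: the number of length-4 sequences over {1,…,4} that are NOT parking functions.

|PF| = 1·5^3 = 1×125 = 125 (Pollak)
E.g. (4,4,1,1) → sorted (1,1,4,4): b_3=4>3, not a PF.
Total 256; non-PF = 256−125 = 131

131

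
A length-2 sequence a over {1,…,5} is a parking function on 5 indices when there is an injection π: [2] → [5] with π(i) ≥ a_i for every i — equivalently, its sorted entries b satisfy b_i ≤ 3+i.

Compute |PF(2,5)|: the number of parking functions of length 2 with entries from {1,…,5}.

24

Count = (5+1−2)·(5+1)^{2−1} = 4·6 = 24
E.g. (2,3) → sorted (2,3): b_i ≤ 3+i ∀i, a PF.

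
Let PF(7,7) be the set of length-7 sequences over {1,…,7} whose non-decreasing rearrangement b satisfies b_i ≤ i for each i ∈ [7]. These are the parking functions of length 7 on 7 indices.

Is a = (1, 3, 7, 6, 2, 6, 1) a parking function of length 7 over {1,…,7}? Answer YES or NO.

Order a: b = (1, 1, 2, 3, 6, 6, 7).
  b_1=1 ≤ 1
  b_2=1 ≤ 2
  b_3=2 ≤ 3
  b_4=3 ≤ 4
  b_5=6 > 5
  fails at i=5 ⇒ NO

NO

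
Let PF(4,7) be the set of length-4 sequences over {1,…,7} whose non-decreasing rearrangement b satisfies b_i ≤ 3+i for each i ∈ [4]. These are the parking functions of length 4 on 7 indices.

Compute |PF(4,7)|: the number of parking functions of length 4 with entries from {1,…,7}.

2048

|PF(4,7)| = (7−4+1)·(7+1)^(4−1) = 4·512 = 2048 (Pollak)
Check (1,4,1,4) → sorted (1,1,4,4): b_i ≤ 3+i ∀i, a PF.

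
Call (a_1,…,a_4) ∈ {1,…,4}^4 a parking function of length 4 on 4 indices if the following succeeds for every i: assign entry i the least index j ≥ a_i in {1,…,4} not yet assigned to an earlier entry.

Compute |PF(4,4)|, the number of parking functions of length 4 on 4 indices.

Count = (5−4)·5^(4−1) = 1 · 125 = 125 [KW]
One tuple (3,3,1,1) → sorted (1,1,3,3): b_i ≤ i ∀i, a PF.

125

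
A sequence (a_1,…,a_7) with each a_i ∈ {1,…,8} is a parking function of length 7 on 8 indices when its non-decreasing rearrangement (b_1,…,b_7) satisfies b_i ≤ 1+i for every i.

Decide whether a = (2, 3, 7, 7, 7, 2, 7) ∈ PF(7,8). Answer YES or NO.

Rearranged: b = (2, 2, 3, 7, 7, 7, 7).
  b_1=2 ≤ 2
  b_2=2 ≤ 3
  b_3=3 ≤ 4
  b_4=7 > 5
  fails at i=4 ⇒ NO

NO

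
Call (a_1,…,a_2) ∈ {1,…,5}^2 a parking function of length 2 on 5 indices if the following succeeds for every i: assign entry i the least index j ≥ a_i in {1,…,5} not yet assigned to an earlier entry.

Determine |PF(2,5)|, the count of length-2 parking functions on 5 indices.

|PF| = (5−2+1)·(5+1)^(2−1) = 4 · 6 = 24 (Konheim–Weiss)
Example (4,5) → sorted (4,5): b_i ≤ 3+i ∀i, a PF.

24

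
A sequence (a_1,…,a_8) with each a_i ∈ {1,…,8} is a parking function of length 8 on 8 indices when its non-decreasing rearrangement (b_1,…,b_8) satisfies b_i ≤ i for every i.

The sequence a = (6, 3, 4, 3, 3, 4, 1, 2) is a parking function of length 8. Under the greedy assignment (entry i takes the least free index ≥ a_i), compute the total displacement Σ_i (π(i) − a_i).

Σπ = 36 ({1..8} each once); Σa = 6+3+4+3+3+4+1+2 = 26; disp = 36−26 = 10.

10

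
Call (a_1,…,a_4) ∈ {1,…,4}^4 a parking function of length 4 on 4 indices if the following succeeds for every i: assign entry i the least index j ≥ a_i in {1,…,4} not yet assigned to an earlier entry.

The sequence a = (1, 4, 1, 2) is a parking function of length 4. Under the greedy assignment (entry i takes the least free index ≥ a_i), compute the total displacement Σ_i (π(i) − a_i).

2

Σπ = 4·5/2 = 10 (π permutes [4]); Σa = 1+4+1+2 = 8; disp = 10−8 = 2.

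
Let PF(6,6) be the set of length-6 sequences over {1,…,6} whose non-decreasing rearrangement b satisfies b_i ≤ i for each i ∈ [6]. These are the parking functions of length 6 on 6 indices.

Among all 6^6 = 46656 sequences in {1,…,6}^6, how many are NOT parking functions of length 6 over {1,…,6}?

29849

#PF = (6+1−6)·(6+1)^{6−1} = 1·16807 = 16807 (Pollak)
Check (6,3,2,2,4,2) → sorted (2,2,2,3,4,6): b_1=2>1, not a PF.
Total 46656; non-PF = 46656−16807 = 29849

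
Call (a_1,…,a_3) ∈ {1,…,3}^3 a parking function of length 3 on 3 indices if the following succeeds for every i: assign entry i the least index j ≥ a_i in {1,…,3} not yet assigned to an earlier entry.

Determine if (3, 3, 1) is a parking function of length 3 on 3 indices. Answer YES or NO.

NO

Sorted: b = (1, 3, 3).
  b_1=1 ≤ 1
  b_2=3 > 2
  fails at i=2 ⇒ NO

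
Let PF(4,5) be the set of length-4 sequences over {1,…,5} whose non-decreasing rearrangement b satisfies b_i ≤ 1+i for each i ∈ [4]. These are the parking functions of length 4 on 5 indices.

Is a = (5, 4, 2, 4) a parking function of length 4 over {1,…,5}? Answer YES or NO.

Sorted: b = (2, 4, 4, 5).
  b_1=2 ≤ 2
  b_2=4 > 3
  fails at i=2 ⇒ NO

NO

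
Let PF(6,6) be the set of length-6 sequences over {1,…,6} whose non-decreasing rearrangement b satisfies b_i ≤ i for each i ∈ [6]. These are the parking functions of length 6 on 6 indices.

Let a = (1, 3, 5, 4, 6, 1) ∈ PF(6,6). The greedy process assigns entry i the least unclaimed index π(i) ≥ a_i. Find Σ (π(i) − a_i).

Σπ = 6·7/2 = 21 (π permutes [6]); Σa = 1+3+5+4+6+1 = 20; disp = 21−20 = 1.

1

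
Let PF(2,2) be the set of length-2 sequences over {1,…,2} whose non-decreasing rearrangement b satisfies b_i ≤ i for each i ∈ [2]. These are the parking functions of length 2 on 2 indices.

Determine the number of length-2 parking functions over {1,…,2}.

|PF(2,2)| = (2−2+1)·(2+1)^(2−1) = 1×3 = 3 [KW]
Example (1,1) → sorted (1,1): b_i ≤ i ∀i, a PF.

3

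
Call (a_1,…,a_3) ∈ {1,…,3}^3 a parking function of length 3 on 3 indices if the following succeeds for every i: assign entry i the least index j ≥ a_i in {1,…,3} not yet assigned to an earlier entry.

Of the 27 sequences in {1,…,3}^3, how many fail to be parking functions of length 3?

#PF = 1·4^2 = 1·16 = 16
E.g. (3,2,3) → sorted (2,3,3): b_1=2>1, not a PF.
So 27 − 16 = 11 fail.

11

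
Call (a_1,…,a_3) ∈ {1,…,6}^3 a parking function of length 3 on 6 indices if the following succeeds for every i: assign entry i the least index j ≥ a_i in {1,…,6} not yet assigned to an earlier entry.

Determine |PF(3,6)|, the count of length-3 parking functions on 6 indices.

#PF = 4·7^2 = 4×49 = 196 (Pollak)
Check (3,3,4) → sorted (3,3,4): b_i ≤ 3+i ∀i, a PF.

196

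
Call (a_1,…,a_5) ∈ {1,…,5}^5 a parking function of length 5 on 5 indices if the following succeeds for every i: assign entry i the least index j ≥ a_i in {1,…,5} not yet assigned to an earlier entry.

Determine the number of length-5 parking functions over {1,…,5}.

#PF = (6−5)·6^(5−1) = 1×1296 = 1296 [KW]
E.g. (4,1,4,2,2) → sorted (1,2,2,4,4): b_i ≤ i ∀i, a PF.

1296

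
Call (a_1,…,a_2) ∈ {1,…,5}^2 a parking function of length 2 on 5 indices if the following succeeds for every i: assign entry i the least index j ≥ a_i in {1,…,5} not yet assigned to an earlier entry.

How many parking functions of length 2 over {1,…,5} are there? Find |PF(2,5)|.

24

|PF| = (5+1−2)·(5+1)^{2−1} = 4×6 = 24
Example (3,5) → sorted (3,5): b_i ≤ 3+i ∀i, a PF.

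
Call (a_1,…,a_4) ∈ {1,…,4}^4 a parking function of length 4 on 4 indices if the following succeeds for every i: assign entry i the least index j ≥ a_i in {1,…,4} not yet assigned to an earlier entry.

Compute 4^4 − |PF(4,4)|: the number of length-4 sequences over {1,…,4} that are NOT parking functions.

Count = (4+1−4)·(4+1)^{4−1} = 1×125 = 125
Example (1,4,4,4) → sorted (1,4,4,4): b_2=4>2, not a PF.
So 256 − 125 = 131 fail.

131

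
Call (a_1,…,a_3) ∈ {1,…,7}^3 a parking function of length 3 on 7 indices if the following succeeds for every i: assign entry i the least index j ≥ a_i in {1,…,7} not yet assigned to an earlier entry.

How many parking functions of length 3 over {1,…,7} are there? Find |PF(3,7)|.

320

|PF| = 5·8^2 = 5·64 = 320 (Konheim–Weiss)
E.g. (2,2,1) → sorted (1,2,2): b_i ≤ 4+i ∀i, a PF.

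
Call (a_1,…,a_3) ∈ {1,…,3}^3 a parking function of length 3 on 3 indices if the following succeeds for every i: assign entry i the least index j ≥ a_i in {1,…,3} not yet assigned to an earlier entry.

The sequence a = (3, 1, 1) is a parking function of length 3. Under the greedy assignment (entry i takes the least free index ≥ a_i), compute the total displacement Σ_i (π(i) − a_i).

Σπ = 3·4/2 = 6 (π permutes [3]); Σa = 3+1+1 = 5; disp = 6−5 = 1.

1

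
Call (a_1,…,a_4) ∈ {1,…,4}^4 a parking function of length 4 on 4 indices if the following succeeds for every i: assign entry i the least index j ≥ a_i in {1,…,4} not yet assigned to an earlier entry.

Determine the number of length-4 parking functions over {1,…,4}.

125

Count = (5−4)·5^(4−1) = 1 · 125 = 125 [KW]
E.g. (1,2,4,2) → sorted (1,2,2,4): b_i ≤ i ∀i, a PF.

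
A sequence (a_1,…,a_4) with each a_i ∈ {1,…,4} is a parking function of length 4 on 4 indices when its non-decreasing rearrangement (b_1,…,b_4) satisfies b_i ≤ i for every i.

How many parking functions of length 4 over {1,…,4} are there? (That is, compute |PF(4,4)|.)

Count = (4+1−4)·(4+1)^{4−1} = 1 · 125 = 125
Check (2,4,3,1) → sorted (1,2,3,4): b_i ≤ i ∀i, a PF.

125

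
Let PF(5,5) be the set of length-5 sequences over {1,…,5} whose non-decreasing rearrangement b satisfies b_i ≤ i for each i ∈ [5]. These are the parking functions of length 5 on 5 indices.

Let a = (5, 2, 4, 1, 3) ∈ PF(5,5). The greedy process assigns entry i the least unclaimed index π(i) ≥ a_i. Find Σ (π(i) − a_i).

Σπ = 15 ({1..5} each once); Σa = 5+2+4+1+3 = 15; disp = 15−15 = 0.

0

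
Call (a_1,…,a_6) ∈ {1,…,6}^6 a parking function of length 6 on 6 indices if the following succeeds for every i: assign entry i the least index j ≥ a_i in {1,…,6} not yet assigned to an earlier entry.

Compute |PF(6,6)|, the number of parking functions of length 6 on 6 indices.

16807

#PF = (6+1−6)·(6+1)^{6−1} = 1 · 16807 = 16807 [KW]
One tuple (3,3,1,2,4,1) → sorted (1,1,2,3,3,4): b_i ≤ i ∀i, a PF.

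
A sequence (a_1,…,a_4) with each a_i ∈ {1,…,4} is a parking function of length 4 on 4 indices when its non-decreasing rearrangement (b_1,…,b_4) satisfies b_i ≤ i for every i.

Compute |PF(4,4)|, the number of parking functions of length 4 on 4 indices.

125

Count = 1·5^3 = 1×125 = 125
E.g. (2,1,4,3) → sorted (1,2,3,4): b_i ≤ i ∀i, a PF.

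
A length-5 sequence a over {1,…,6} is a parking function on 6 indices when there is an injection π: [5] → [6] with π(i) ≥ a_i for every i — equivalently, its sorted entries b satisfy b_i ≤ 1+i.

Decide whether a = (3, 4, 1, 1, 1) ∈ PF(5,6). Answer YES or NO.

Order a: b = (1, 1, 1, 3, 4).
  b_1=1 ≤ 2
  b_2=1 ≤ 3
  b_3=1 ≤ 4
  b_4=3 ≤ 5
  b_5=4 ≤ 6
All bounds hold ⇒ YES

YES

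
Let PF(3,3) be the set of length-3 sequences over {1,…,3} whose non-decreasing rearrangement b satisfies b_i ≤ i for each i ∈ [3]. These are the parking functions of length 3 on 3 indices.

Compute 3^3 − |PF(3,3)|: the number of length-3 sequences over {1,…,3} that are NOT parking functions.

|PF(3,3)| = (4−3)·4^(3−1) = 1 · 16 = 16 (Konheim–Weiss)
Example (3,3,3) → sorted (3,3,3): b_1=3>1, not a PF.
Total 27; non-PF = 27−16 = 11

11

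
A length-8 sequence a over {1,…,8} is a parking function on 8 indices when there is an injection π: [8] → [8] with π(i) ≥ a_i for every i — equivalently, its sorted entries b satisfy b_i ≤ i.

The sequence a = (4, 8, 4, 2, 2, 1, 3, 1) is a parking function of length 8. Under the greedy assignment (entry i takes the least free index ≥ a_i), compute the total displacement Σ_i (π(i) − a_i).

Σπ = 8·9/2 = 36 (π permutes [8]); Σa = 4+8+4+2+2+1+3+1 = 25; disp = 36−25 = 11.

11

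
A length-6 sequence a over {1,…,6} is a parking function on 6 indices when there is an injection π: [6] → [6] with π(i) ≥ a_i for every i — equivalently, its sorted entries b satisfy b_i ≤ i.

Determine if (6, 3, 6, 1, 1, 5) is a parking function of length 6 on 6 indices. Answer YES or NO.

Order a: b = (1, 1, 3, 5, 6, 6).
  b_1=1 ≤ 1
  b_2=1 ≤ 2
  b_3=3 ≤ 3
  b_4=5 > 4
  fails at i=4 ⇒ NO

NO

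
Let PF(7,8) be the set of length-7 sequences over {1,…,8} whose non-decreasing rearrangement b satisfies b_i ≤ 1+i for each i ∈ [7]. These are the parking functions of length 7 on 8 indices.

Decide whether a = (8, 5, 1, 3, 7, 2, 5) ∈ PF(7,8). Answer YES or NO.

Order a: b = (1, 2, 3, 5, 5, 7, 8).
  b_1=1 ≤ 2
  b_2=2 ≤ 3
  b_3=3 ≤ 4
  b_4=5 ≤ 5
  b_5=5 ≤ 6
  b_6=7 ≤ 7
  b_7=8 ≤ 8
All bounds hold ⇒ YES

YES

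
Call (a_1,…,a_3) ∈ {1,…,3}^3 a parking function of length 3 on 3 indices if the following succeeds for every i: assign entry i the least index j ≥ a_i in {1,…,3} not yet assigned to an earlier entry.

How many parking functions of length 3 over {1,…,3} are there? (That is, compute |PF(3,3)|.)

16

Count = (3−3+1)·(3+1)^(3−1) = 1·16 = 16 [KW]
Example (1,2,3) → sorted (1,2,3): b_i ≤ i ∀i, a PF.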